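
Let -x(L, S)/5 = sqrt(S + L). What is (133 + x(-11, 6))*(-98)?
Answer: -13034 + 490*I*sqrt(5) ≈ -13034.0 + 1095.7*I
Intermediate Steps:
x(L, S) = -5*sqrt(L + S) (x(L, S) = -5*sqrt(S + L) = -5*sqrt(L + S))
(133 + x(-11, 6))*(-98) = (133 - 5*sqrt(-11 + 6))*(-98) = (133 - 5*I*sqrt(5))*(-98) = -13034 + 490*I*sqrt(5)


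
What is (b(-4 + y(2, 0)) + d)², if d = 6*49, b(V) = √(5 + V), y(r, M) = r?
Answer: (294 + √3)² ≈ 87458.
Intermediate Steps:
d = 294
(b(-4 + y(2, 0)) + d)² = (√(5 + (-4 + 2)) + 294)² = (√(5 - 2) + 294)² = (√3 + 294)² = (294 + √3)²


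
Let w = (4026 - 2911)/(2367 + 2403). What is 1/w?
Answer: 954/223 ≈ 4.2780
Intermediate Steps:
w = 223/954 (w = 1115/4770 = 1115*(1/4770) = 223/954 ≈ 0.23375)
1/w = 1/(223/954) = 954/223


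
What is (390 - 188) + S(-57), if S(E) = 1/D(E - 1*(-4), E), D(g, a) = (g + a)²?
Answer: 2444201/12100 ≈ 202.00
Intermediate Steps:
D(g, a) = (a + g)²
S(E) = (4 + 2*E)⁻² (S(E) = 1/((E + (E - 1*(-4)))²) = 1/((E + (E + 4))²) = 1/((E + (4 + E))²) = 1/((4 + 2*E)²) = (4 + 2*E)⁻²)
(390 - 188) + S(-57) = (390 - 188) + 1/(4*(2 - 57)²) = 202 + (¼)/(-55)² = 202 + (¼)*(1/3025) = 202 + 1/12100 = 2444201/12100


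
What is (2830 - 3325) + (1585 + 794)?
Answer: 1884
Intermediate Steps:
(2830 - 3325) + (1585 + 794) = -495 + 2379 = 1884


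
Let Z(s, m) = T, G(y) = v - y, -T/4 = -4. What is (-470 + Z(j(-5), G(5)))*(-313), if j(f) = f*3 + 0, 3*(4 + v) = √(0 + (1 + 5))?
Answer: 142102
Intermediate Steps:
v = -4 + √6/3 (v = -4 + √(0 + (1 + 5))/3 = -4 + √(0 + 6)/3 = -4 + √6/3 ≈ -3.1835)
T = 16 (T = -4*(-4) = 16)
j(f) = 3*f (j(f) = 3*f + 0 = 3*f)
G(y) = -4 - y + √6/3 (G(y) = (-4 + √6/3) - y = -4 - y + √6/3)
Z(s, m) = 16
(-470 + Z(j(-5), G(5)))*(-313) = (-470 + 16)*(-313) = -454*(-313) = 142102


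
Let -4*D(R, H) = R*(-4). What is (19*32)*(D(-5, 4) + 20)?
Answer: 9120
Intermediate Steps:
D(R, H) = R (D(R, H) = -R*(-4)/4 = -(-1)*R = R)
(19*32)*(D(-5, 4) + 20) = (19*32)*(-5 + 20) = 608*15 = 9120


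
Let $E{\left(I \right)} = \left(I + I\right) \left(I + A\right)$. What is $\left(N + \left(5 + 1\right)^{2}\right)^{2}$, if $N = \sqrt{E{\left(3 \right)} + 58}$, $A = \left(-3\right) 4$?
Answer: $1444$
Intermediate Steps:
$A = -12$
$E{\left(I \right)} = 2 I \left(-12 + I\right)$ ($E{\left(I \right)} = \left(I + I\right) \left(I - 12\right) = 2 I \left(-12 + I\right)$)
$N = 2$ ($N = \sqrt{2 \cdot 3 \left(-12 + 3\right) + 58} = \sqrt{2 \cdot 3 \left(-9\right) + 58} = \sqrt{-54 + 58} = \sqrt{4} = 2$)
$\left(N + \left(5 + 1\right)^{2}\right)^{2} = \left(2 + \left(5 + 1\right)^{2}\right)^{2} = \left(2 + 6^{2}\right)^{2} = \left(2 + 36\right)^{2} = 38^{2} = 1444$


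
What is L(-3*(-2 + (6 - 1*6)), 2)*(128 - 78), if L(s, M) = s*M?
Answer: 600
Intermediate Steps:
L(s, M) = M*s
L(-3*(-2 + (6 - 1*6)), 2)*(128 - 78) = (2*(-3*(-2 + (6 - 1*6))))*(128 - 78) = (2*(-3*(-2 + (6 - 6))))*50 = (2*(-3*(-2 + 0)))*50 = (2*(-3*(-2)))*50 = (2*6)*50 = 12*50 = 600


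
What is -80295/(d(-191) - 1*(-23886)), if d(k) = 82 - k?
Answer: -26765/8053 ≈ -3.3236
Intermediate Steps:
-80295/(d(-191) - 1*(-23886)) = -80295/((82 - 1*(-191)) - 1*(-23886)) = -80295/((82 + 191) + 23886) = -80295/(273 + 23886) = -80295/24159 = -80295*1/24159 = -26765/8053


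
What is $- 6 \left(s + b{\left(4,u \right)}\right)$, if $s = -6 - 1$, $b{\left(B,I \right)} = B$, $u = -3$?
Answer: $18$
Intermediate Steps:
$s = -7$ ($s = -6 - 1 = -7$)
$- 6 \left(s + b{\left(4,u \right)}\right) = - 6 \left(-7 + 4\right) = \left(-6\right) \left(-3\right) = 18$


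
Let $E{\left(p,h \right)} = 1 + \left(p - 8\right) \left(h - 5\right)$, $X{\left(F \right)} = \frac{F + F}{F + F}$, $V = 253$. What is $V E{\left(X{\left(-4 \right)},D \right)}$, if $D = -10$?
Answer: $26818$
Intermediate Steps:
$X{\left(F \right)} = 1$ ($X{\left(F \right)} = \frac{2 F}{2 F} = 2 F \frac{1}{2 F} = 1$)
$E{\left(p,h \right)} = 1 + \left(-8 + p\right) \left(-5 + h\right)$
$V E{\left(X{\left(-4 \right)},D \right)} = 253 \left(41 - -80 - 5 - 10\right) = 253 \left(41 + 80 - 5 - 10\right) = 253 \cdot 106 = 26818$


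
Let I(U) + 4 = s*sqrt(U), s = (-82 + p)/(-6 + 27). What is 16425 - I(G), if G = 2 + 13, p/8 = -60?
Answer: 16429 + 562*sqrt(15)/21 ≈ 16533.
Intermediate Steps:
p = -480 (p = 8*(-60) = -480)
s = -562/21 (s = (-82 - 480)/(-6 + 27) = -562/21 ≈ -26.762)
G = 15
I(U) = -4 - 562*sqrt(U)/21
16425 - I(G) = 16425 - (-4 - 562*sqrt(15)/21) = 16425 + (4 + 562*sqrt(15)/21) = 16429 + 562*sqrt(15)/21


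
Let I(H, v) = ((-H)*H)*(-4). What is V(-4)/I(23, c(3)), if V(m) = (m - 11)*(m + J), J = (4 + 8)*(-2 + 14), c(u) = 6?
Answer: -525/529 ≈ -0.99244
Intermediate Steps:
I(H, v) = 4*H**2 (I(H, v) = -H**2*(-4) = 4*H**2)
J = 144 (J = 12*12 = 144)
V(m) = (-11 + m)*(144 + m) (V(m) = (m - 11)*(m + 144) = (-11 + m)*(144 + m))
V(-4)/I(23, c(3)) = (-1584 + (-4)**2 + 133*(-4))/((4*23**2)) = (-1584 + 16 - 532)/((4*529)) = -2100/2116 = -2100*1/2116 = -525/529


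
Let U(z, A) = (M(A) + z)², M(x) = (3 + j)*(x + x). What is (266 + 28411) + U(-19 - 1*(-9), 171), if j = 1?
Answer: 1872841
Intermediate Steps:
M(x) = 8*x (M(x) = (3 + 1)*(x + x) = 4*(2*x) = 8*x)
U(z, A) = (z + 8*A)² (U(z, A) = (8*A + z)² = (z + 8*A)²)
(266 + 28411) + U(-19 - 1*(-9), 171) = (266 + 28411) + ((-19 - 1*(-9)) + 8*171)² = 28677 + ((-19 + 9) + 1368)² = 28677 + (-10 + 1368)² = 28677 + 1358² = 28677 + 1844164 = 1872841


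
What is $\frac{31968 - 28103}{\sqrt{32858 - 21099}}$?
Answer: $\frac{3865 \sqrt{11759}}{11759} \approx 35.642$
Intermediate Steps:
$\frac{31968 - 28103}{\sqrt{32858 - 21099}} = \frac{31968 - 28103}{\sqrt{11759}} = 3865 \frac{\sqrt{11759}}{11759} = \frac{3865 \sqrt{11759}}{11759}$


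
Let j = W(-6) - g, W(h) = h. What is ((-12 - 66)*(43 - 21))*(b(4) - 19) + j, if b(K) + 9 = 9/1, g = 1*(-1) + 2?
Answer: 32597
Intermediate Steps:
g = 1 (g = -1 + 2 = 1)
b(K) = 0 (b(K) = -9 + 9/1 = -9 + 9*1 = -9 + 9 = 0)
j = -7 (j = -6 - 1*1 = -6 - 1 = -7)
((-12 - 66)*(43 - 21))*(b(4) - 19) + j = ((-12 - 66)*(43 - 21))*(0 - 19) - 7 = -78*22*(-19) - 7 = -1716*(-19) - 7 = 32604 - 7 = 32597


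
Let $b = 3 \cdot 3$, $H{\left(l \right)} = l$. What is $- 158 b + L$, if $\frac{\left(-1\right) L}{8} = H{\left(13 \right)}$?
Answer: $-1526$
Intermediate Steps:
$L = -104$ ($L = \left(-8\right) 13 = -104$)
$b = 9$
$- 158 b + L = \left(-158\right) 9 - 104 = -1422 - 104 = -1526$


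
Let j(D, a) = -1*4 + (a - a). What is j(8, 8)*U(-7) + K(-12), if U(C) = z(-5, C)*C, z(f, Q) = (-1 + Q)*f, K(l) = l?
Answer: 1108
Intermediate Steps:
z(f, Q) = f*(-1 + Q)
U(C) = C*(5 - 5*C) (U(C) = (-5*(-1 + C))*C = (5 - 5*C)*C = C*(5 - 5*C))
j(D, a) = -4 (j(D, a) = -4 + 0 = -4)
j(8, 8)*U(-7) + K(-12) = -20*(-7)*(1 - 1*(-7)) - 12 = -20*(-7)*(1 + 7) - 12 = -20*(-7)*8 - 12 = -4*(-280) - 12 = 1120 - 12 = 1108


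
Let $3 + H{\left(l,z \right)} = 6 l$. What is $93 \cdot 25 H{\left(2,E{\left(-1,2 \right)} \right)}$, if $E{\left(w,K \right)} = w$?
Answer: $20925$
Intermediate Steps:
$H{\left(l,z \right)} = -3 + 6 l$
$93 \cdot 25 H{\left(2,E{\left(-1,2 \right)} \right)} = 93 \cdot 25 \left(-3 + 6 \cdot 2\right) = 2325 \left(-3 + 12\right) = 2325 \cdot 9 = 20925$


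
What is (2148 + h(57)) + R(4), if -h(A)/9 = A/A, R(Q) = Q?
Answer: 2143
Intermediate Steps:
h(A) = -9 (h(A) = -9*A/A = -9*1 = -9)
(2148 + h(57)) + R(4) = (2148 - 9) + 4 = 2139 + 4 = 2143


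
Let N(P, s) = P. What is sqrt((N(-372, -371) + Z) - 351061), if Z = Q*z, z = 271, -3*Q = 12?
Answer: I*sqrt(352517) ≈ 593.73*I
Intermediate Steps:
Q = -4 (Q = -1/3*12 = -4)
Z = -1084 (Z = -4*271 = -1084)
sqrt((N(-372, -371) + Z) - 351061) = sqrt((-372 - 1084) - 351061) = sqrt(-1456 - 351061) = sqrt(-352517) = I*sqrt(352517)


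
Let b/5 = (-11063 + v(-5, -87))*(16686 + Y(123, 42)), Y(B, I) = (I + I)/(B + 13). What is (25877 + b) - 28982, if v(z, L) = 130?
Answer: -31014019995/34 ≈ -9.1218e+8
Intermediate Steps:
Y(B, I) = 2*I/(13 + B) (Y(B, I) = (2*I)/(13 + B) = 2*I/(13 + B))
b = -31013914425/34 (b = 5*((-11063 + 130)*(16686 + 2*42/(13 + 123))) = 5*(-10933*(16686 + 2*42/136)) = 5*(-10933*(16686 + 2*42*(1/136))) = 5*(-10933*(16686 + 21/34)) = 5*(-10933*567345/34) = 5*(-6202782885/34) = -31013914425/34 ≈ -9.1217e+8)
(25877 + b) - 28982 = (25877 - 31013914425/34) - 28982 = -31013034607/34 - 28982 = -31014019995/34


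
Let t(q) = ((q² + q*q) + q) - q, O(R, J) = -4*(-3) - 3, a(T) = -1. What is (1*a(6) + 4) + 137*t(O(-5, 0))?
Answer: 22197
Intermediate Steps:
O(R, J) = 9 (O(R, J) = 12 - 3 = 9)
t(q) = 2*q² (t(q) = ((q² + q²) + q) - q = (2*q² + q) - q = (q + 2*q²) - q = 2*q²)
(1*a(6) + 4) + 137*t(O(-5, 0)) = (1*(-1) + 4) + 137*(2*9²) = (-1 + 4) + 137*(2*81) = 3 + 137*162 = 3 + 22194 = 22197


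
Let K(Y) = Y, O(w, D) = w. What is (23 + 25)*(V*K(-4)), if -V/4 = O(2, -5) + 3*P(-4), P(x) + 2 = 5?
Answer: 8448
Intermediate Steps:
P(x) = 3 (P(x) = -2 + 5 = 3)
V = -44 (V = -4*(2 + 3*3) = -4*(2 + 9) = -4*11 = -44)
(23 + 25)*(V*K(-4)) = (23 + 25)*(-44*(-4)) = 48*176 = 8448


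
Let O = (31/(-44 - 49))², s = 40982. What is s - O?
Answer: 368837/9 ≈ 40982.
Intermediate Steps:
O = ⅑ (O = (31/(-93))² = (31*(-1/93))² = (-⅓)² = ⅑ ≈ 0.11111)
s - O = 40982 - 1*⅑ = 40982 - ⅑ = 368837/9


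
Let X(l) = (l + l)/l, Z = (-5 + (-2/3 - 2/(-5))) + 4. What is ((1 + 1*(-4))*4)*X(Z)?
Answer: -24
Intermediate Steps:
Z = -19/15 (Z = (-5 + (-2*⅓ - 2*(-⅕))) + 4 = (-5 + (-⅔ + ⅖)) + 4 = (-5 - 4/15) + 4 = -79/15 + 4 = -19/15 ≈ -1.2667)
X(l) = 2 (X(l) = (2*l)/l = 2)
((1 + 1*(-4))*4)*X(Z) = ((1 + 1*(-4))*4)*2 = ((1 - 4)*4)*2 = -3*4*2 = -12*2 = -24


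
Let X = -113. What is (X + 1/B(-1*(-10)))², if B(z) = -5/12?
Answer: 332929/25 ≈ 13317.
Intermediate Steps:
B(z) = -5/12 (B(z) = -5*1/12 = -5/12)
(X + 1/B(-1*(-10)))² = (-113 + 1/(-5/12))² = (-113 - 12/5)² = (-577/5)² = 332929/25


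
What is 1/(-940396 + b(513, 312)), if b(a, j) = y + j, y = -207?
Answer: -1/940291 ≈ -1.0635e-6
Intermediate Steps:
b(a, j) = -207 + j
1/(-940396 + b(513, 312)) = 1/(-940396 + (-207 + 312)) = 1/(-940396 + 105) = 1/(-940291) = -1/940291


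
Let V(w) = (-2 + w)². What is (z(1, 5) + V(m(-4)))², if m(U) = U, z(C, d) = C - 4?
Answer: 1089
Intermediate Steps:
z(C, d) = -4 + C
(z(1, 5) + V(m(-4)))² = ((-4 + 1) + (-2 - 4)²)² = (-3 + (-6)²)² = (-3 + 36)² = 33² = 1089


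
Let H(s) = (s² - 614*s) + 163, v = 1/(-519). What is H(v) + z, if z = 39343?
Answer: 10641694333/269361 ≈ 39507.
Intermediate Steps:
v = -1/519 ≈ -0.0019268
H(s) = 163 + s² - 614*s
H(v) + z = (163 + (-1/519)² - 614*(-1/519)) + 39343 = (163 + 1/269361 + 614/519) + 39343 = 44224510/269361 + 39343 = 10641694333/269361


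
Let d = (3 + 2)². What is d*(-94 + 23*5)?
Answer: 525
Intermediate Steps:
d = 25 (d = 5² = 25)
d*(-94 + 23*5) = 25*(-94 + 23*5) = 25*(-94 + 115) = 25*21 = 525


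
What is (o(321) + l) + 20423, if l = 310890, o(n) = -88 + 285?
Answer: 331510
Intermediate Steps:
o(n) = 197
(o(321) + l) + 20423 = (197 + 310890) + 20423 = 311087 + 20423 = 331510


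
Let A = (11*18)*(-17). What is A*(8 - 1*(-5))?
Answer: -43758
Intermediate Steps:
A = -3366 (A = 198*(-17) = -3366)
A*(8 - 1*(-5)) = -3366*(8 - 1*(-5)) = -3366*(8 + 5) = -3366*13 = -43758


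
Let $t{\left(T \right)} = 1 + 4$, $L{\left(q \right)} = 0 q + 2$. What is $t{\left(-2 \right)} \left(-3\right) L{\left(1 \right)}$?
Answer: $-30$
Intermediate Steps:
$L{\left(q \right)} = 2$ ($L{\left(q \right)} = 0 + 2 = 2$)
$t{\left(T \right)} = 5$
$t{\left(-2 \right)} \left(-3\right) L{\left(1 \right)} = 5 \left(-3\right) 2 = \left(-15\right) 2 = -30$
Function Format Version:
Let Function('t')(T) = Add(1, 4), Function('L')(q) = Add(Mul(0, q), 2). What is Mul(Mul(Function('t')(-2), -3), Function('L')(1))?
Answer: -30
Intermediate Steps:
Function('L')(q) = 2 (Function('L')(q) = Add(0, 2) = 2)
Function('t')(T) = 5
Mul(Mul(Function('t')(-2), -3), Function('L')(1)) = Mul(Mul(5, -3), 2) = Mul(-15, 2) = -30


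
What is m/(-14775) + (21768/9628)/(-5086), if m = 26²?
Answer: -4177999451/90437789775 ≈ -0.046197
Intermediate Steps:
m = 676
m/(-14775) + (21768/9628)/(-5086) = 676/(-14775) + (21768/9628)/(-5086) = 676*(-1/14775) + (21768*(1/9628))*(-1/5086) = -676/14775 + (5442/2407)*(-1/5086) = -676/14775 - 2721/6121001 = -4177999451/90437789775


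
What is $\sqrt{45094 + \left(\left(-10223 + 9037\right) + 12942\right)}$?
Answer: $5 \sqrt{2274} \approx 238.43$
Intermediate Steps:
$\sqrt{45094 + \left(\left(-10223 + 9037\right) + 12942\right)} = \sqrt{45094 + \left(-1186 + 12942\right)} = \sqrt{45094 + 11756} = \sqrt{56850} = 5 \sqrt{2274}$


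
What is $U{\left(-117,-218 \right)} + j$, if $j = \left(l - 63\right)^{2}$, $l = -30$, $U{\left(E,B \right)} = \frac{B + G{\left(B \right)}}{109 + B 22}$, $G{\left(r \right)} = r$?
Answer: $\frac{371911}{43} \approx 8649.1$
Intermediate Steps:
$U{\left(E,B \right)} = \frac{2 B}{109 + 22 B}$ ($U{\left(E,B \right)} = \frac{B + B}{109 + B 22} = \frac{2 B}{109 + 22 B}$)
$j = 8649$ ($j = \left(-30 - 63\right)^{2} = \left(-93\right)^{2} = 8649$)
$U{\left(-117,-218 \right)} + j = 2 \left(-218\right) \frac{1}{109 + 22 \left(-218\right)} + 8649 = 2 \left(-218\right) \frac{1}{109 - 4796} + 8649 = 2 \left(-218\right) \frac{1}{-4687} + 8649 = 2 \left(-218\right) \left(- \frac{1}{4687}\right) + 8649 = \frac{4}{43} + 8649 = \frac{371911}{43}$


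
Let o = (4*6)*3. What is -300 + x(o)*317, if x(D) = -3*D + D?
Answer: -45948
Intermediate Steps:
o = 72 (o = 24*3 = 72)
x(D) = -2*D
-300 + x(o)*317 = -300 - 2*72*317 = -300 - 144*317 = -300 - 45648 = -45948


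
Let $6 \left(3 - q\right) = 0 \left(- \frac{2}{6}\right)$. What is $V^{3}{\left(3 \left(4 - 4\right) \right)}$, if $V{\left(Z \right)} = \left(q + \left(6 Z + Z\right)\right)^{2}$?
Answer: $729$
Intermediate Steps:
$q = 3$ ($q = 3 - \frac{0 \left(- \frac{2}{6}\right)}{6} = 3 - \frac{0 \left(\left(-2\right) \frac{1}{6}\right)}{6} = 3 - \frac{0 \left(- \frac{1}{3}\right)}{6} = 3 - 0 = 3 + 0 = 3$)
$V{\left(Z \right)} = \left(3 + 7 Z\right)^{2}$ ($V{\left(Z \right)} = \left(3 + \left(6 Z + Z\right)\right)^{2} = \left(3 + 7 Z\right)^{2}$)
$V^{3}{\left(3 \left(4 - 4\right) \right)} = \left(\left(3 + 7 \cdot 3 \left(4 - 4\right)\right)^{2}\right)^{3} = \left(\left(3 + 7 \cdot 3 \cdot 0\right)^{2}\right)^{3} = \left(\left(3 + 7 \cdot 0\right)^{2}\right)^{3} = \left(\left(3 + 0\right)^{2}\right)^{3} = \left(3^{2}\right)^{3} = 9^{3} = 729$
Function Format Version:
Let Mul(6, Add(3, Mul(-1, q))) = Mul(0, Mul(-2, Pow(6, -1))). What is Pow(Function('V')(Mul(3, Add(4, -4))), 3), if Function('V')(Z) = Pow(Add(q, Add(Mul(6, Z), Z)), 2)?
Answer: 729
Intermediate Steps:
q = 3 (q = Add(3, Mul(Rational(-1, 6), Mul(0, Mul(-2, Pow(6, -1))))) = Add(3, Mul(Rational(-1, 6), Mul(0, Mul(-2, Rational(1, 6))))) = Add(3, Mul(Rational(-1, 6), Mul(0, Rational(-1, 3)))) = Add(3, Mul(Rational(-1, 6), 0)) = Add(3, 0) = 3)
Function('V')(Z) = Pow(Add(3, Mul(7, Z)), 2) (Function('V')(Z) = Pow(Add(3, Add(Mul(6, Z), Z)), 2) = Pow(Add(3, Mul(7, Z)), 2))
Pow(Function('V')(Mul(3, Add(4, -4))), 3) = Pow(Pow(Add(3, Mul(7, Mul(3, Add(4, -4)))), 2), 3) = Pow(Pow(Add(3, Mul(7, Mul(3, 0))), 2), 3) = Pow(Pow(Add(3, Mul(7, 0)), 2), 3) = Pow(Pow(Add(3, 0), 2), 3) = Pow(Pow(3, 2), 3) = Pow(9, 3) = 729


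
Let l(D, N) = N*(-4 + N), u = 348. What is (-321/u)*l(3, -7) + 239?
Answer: 19485/116 ≈ 167.97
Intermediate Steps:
(-321/u)*l(3, -7) + 239 = (-321/348)*(-7*(-4 - 7)) + 239 = (-321*1/348)*(-7*(-11)) + 239 = -107/116*77 + 239 = -8239/116 + 239 = 19485/116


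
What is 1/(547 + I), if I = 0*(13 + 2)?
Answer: 1/547 ≈ 0.0018282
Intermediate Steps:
I = 0 (I = 0*15 = 0)
1/(547 + I) = 1/(547 + 0) = 1/547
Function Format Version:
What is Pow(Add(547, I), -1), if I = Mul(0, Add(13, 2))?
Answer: Rational(1, 547) ≈ 0.0018282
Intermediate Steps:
I = 0 (I = Mul(0, 15) = 0)
Pow(Add(547, I), -1) = Pow(Add(547, 0), -1) = Pow(547, -1) = Rational(1, 547)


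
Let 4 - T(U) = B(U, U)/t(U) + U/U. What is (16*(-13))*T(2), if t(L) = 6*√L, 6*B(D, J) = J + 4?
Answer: -624 + 52*√2/3 ≈ -599.49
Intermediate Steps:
B(D, J) = ⅔ + J/6 (B(D, J) = (J + 4)/6 = (4 + J)/6 = ⅔ + J/6)
T(U) = 3 - (⅔ + U/6)/(6*√U) (T(U) = 4 - ((⅔ + U/6)/((6*√U)) + U/U) = 4 - ((⅔ + U/6)*(1/(6*√U)) + 1) = 4 - ((⅔ + U/6)/(6*√U) + 1) = 4 - (1 + (⅔ + U/6)/(6*√U)) = 4 + (-1 - (⅔ + U/6)/(6*√U)) = 3 - (⅔ + U/6)/(6*√U))
(16*(-13))*T(2) = (16*(-13))*((-4 - 1*2 + 108*√2)/(36*√2)) = -52*√2/2*(-4 - 2 + 108*√2)/9 = -52*√2/2*(-6 + 108*√2)/9 = -26*√2*(-6 + 108*√2)/9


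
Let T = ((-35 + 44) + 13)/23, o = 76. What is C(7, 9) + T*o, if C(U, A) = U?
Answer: 1833/23 ≈ 79.696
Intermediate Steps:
T = 22/23 (T = (9 + 13)*(1/23) = 22*(1/23) = 22/23 ≈ 0.95652)
C(7, 9) + T*o = 7 + (22/23)*76 = 7 + 1672/23 = 1833/23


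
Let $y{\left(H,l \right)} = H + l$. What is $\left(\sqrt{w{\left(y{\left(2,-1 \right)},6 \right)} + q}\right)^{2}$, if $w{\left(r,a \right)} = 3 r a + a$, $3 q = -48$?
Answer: $8$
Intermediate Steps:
$q = -16$ ($q = \frac{1}{3} \left(-48\right) = -16$)
$w{\left(r,a \right)} = a + 3 a r$ ($w{\left(r,a \right)} = 3 a r + a = a + 3 a r$)
$\left(\sqrt{w{\left(y{\left(2,-1 \right)},6 \right)} + q}\right)^{2} = \left(\sqrt{6 \left(1 + 3 \left(2 - 1\right)\right) - 16}\right)^{2} = \left(\sqrt{6 \left(1 + 3 \cdot 1\right) - 16}\right)^{2} = \left(\sqrt{6 \left(1 + 3\right) - 16}\right)^{2} = \left(\sqrt{6 \cdot 4 - 16}\right)^{2} = \left(\sqrt{24 - 16}\right)^{2} = \left(\sqrt{8}\right)^{2} = \left(2 \sqrt{2}\right)^{2} = 8$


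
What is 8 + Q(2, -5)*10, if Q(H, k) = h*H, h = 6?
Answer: 128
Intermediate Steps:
Q(H, k) = 6*H
8 + Q(2, -5)*10 = 8 + (6*2)*10 = 8 + 12*10 = 8 + 120 = 128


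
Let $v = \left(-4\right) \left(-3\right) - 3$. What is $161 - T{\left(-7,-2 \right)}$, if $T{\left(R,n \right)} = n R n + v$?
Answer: $180$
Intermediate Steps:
$v = 9$ ($v = 12 - 3 = 9$)
$T{\left(R,n \right)} = 9 + R n^{2}$ ($T{\left(R,n \right)} = n R n + 9 = R n n + 9 = R n^{2} + 9 = 9 + R n^{2}$)
$161 - T{\left(-7,-2 \right)} = 161 - \left(9 - 7 \left(-2\right)^{2}\right) = 161 - \left(9 - 28\right) = 161 - -19 = 161 + 19 = 180$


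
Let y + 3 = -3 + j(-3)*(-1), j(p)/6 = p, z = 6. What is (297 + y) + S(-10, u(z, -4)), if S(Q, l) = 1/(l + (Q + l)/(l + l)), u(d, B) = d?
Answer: 5256/17 ≈ 309.18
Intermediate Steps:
j(p) = 6*p
S(Q, l) = 1/(l + (Q + l)/(2*l)) (S(Q, l) = 1/(l + (Q + l)/((2*l))) = 1/(l + (Q + l)*(1/(2*l))) = 1/(l + (Q + l)/(2*l)))
y = 12 (y = -3 + (-3 + (6*(-3))*(-1)) = -3 + (-3 - 18*(-1)) = -3 + (-3 + 18) = -3 + 15 = 12)
(297 + y) + S(-10, u(z, -4)) = (297 + 12) + 2*6/(-10 + 6 + 2*6²) = 309 + 2*6/(-10 + 6 + 2*36) = 309 + 2*6/(-10 + 6 + 72) = 309 + 2*6/68 = 309 + 2*6*(1/68) = 309 + 3/17 = 5256/17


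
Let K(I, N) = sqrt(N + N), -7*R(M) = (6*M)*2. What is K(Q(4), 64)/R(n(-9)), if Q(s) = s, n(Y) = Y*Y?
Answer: -14*sqrt(2)/243 ≈ -0.081477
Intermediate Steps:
n(Y) = Y**2
R(M) = -12*M/7 (R(M) = -6*M*2/7 = -12*M/7)
K(I, N) = sqrt(2)*sqrt(N) (K(I, N) = sqrt(2*N) = sqrt(2)*sqrt(N))
K(Q(4), 64)/R(n(-9)) = (sqrt(2)*sqrt(64))/((-12/7*(-9)**2)) = (sqrt(2)*8)/((-12/7*81)) = (8*sqrt(2))/(-972/7) = (8*sqrt(2))*(-7/972) = -14*sqrt(2)/243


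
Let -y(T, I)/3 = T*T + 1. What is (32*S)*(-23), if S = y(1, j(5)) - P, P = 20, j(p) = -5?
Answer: 19136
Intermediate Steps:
y(T, I) = -3 - 3*T² (y(T, I) = -3*(T*T + 1) = -3*(T² + 1) = -3*(1 + T²) = -3 - 3*T²)
S = -26 (S = (-3 - 3*1²) - 1*20 = (-3 - 3*1) - 20 = (-3 - 3) - 20 = -6 - 20 = -26)
(32*S)*(-23) = (32*(-26))*(-23) = -832*(-23) = 19136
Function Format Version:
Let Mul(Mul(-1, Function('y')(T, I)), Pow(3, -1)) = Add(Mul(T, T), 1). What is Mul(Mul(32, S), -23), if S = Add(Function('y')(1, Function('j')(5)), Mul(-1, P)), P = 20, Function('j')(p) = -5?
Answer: 19136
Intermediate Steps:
Function('y')(T, I) = Add(-3, Mul(-3, Pow(T, 2))) (Function('y')(T, I) = Mul(-3, Add(Mul(T, T), 1)) = Mul(-3, Add(Pow(T, 2), 1)) = Mul(-3, Add(1, Pow(T, 2))) = Add(-3, Mul(-3, Pow(T, 2))))
S = -26 (S = Add(Add(-3, Mul(-3, Pow(1, 2))), Mul(-1, 20)) = Add(Add(-3, Mul(-3, 1)), -20) = Add(Add(-3, -3), -20) = Add(-6, -20) = -26)
Mul(Mul(32, S), -23) = Mul(Mul(32, -26), -23) = Mul(-832, -23) = 19136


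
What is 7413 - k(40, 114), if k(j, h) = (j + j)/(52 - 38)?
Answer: 51851/7 ≈ 7407.3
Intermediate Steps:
k(j, h) = j/7 (k(j, h) = (2*j)/14 = (2*j)*(1/14) = j/7)
7413 - k(40, 114) = 7413 - 40/7 = 51851/7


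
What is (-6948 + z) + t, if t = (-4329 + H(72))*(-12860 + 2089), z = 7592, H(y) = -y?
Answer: 47403815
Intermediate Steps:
t = 47403171 (t = (-4329 - 1*72)*(-12860 + 2089) = (-4329 - 72)*(-10771) = -4401*(-10771) = 47403171)
(-6948 + z) + t = (-6948 + 7592) + 47403171 = 644 + 47403171 = 47403815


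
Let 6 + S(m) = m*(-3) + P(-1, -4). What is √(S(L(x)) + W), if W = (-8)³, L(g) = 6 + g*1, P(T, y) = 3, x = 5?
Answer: 2*I*√137 ≈ 23.409*I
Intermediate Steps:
L(g) = 6 + g
W = -512
S(m) = -3 - 3*m (S(m) = -6 + (m*(-3) + 3) = -6 + (-3*m + 3) = -6 + (3 - 3*m) = -3 - 3*m)
√(S(L(x)) + W) = √((-3 - 3*(6 + 5)) - 512) = √((-3 - 3*11) - 512) = √((-3 - 33) - 512) = √(-36 - 512) = √(-548) = 2*I*√137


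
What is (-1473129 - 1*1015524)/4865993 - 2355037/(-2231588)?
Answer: 5905945385777/10858891586884 ≈ 0.54388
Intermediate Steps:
(-1473129 - 1*1015524)/4865993 - 2355037/(-2231588) = (-1473129 - 1015524)*(1/4865993) - 2355037*(-1/2231588) = -2488653*1/4865993 + 2355037/2231588 = -2488653/4865993 + 2355037/2231588 = 5905945385777/10858891586884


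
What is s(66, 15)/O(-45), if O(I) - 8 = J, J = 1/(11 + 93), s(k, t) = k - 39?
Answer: 2808/833 ≈ 3.3709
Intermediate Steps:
s(k, t) = -39 + k
J = 1/104 ≈ 0.0096154
O(I) = 833/104 (O(I) = 8 + 1/104 = 833/104)
s(66, 15)/O(-45) = (-39 + 66)/(833/104) = 27*(104/833) = 2808/833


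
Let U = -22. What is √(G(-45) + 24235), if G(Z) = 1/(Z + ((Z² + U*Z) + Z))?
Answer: 4*√57595993/195 ≈ 155.68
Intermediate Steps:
G(Z) = 1/(Z² - 20*Z) (G(Z) = 1/(Z + ((Z² - 22*Z) + Z)) = 1/(Z + (Z² - 21*Z)) = 1/(Z² - 20*Z))
√(G(-45) + 24235) = √(1/((-45)*(-20 - 45)) + 24235) = √(-1/45/(-65) + 24235) = √(-1/45*(-1/65) + 24235) = √(1/2925 + 24235) = √(70887376/2925) = 4*√57595993/195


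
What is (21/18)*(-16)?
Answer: -56/3 ≈ -18.667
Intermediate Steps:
(21/18)*(-16) = (21*(1/18))*(-16) = (7/6)*(-16) = -56/3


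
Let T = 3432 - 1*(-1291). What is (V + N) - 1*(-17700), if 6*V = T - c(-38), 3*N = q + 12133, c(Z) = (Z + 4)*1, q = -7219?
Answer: 120785/6 ≈ 20131.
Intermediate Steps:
c(Z) = 4 + Z (c(Z) = (4 + Z)*1 = 4 + Z)
T = 4723 (T = 3432 + 1291 = 4723)
N = 1638 (N = (-7219 + 12133)/3 = (⅓)*4914 = 1638)
V = 4757/6 (V = (4723 - (4 - 38))/6 = (4723 - 1*(-34))/6 = (4723 + 34)/6 = (⅙)*4757 = 4757/6 ≈ 792.83)
(V + N) - 1*(-17700) = (4757/6 + 1638) - 1*(-17700) = 14585/6 + 17700 = 120785/6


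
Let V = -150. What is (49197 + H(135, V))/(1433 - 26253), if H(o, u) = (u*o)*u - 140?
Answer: -3086557/24820 ≈ -124.36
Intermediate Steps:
H(o, u) = -140 + o*u² (H(o, u) = (o*u)*u - 140 = o*u² - 140 = -140 + o*u²)
(49197 + H(135, V))/(1433 - 26253) = (49197 + (-140 + 135*(-150)²))/(1433 - 26253) = (49197 + (-140 + 135*22500))/(-24820) = (49197 + (-140 + 3037500))*(-1/24820) = (49197 + 3037360)*(-1/24820) = 3086557*(-1/24820) = -3086557/24820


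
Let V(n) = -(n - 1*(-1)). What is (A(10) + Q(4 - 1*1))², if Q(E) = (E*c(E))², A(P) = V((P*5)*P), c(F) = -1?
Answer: 242064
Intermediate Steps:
V(n) = -1 - n (V(n) = -(n + 1) = -(1 + n) = -1 - n)
A(P) = -1 - 5*P² (A(P) = -1 - P*5*P = -1 - 5*P*P = -1 - 5*P²)
Q(E) = E² (Q(E) = (E*(-1))² = (-E)² = E²)
(A(10) + Q(4 - 1*1))² = ((-1 - 5*10²) + (4 - 1*1)²)² = ((-1 - 5*100) + (4 - 1)²)² = ((-1 - 500) + 3²)² = (-501 + 9)² = (-492)² = 242064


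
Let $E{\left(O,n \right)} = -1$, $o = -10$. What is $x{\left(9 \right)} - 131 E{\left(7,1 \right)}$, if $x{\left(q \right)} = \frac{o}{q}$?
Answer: $\frac{1169}{9} \approx 129.89$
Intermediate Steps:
$x{\left(q \right)} = - \frac{10}{q}$
$x{\left(9 \right)} - 131 E{\left(7,1 \right)} = - \frac{10}{9} - -131 = \left(-10\right) \frac{1}{9} + 131 = - \frac{10}{9} + 131 = \frac{1169}{9}$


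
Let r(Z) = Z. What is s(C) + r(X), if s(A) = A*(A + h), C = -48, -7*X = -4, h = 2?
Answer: 15460/7 ≈ 2208.6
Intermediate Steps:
X = 4/7 (X = -1/7*(-4) = 4/7 ≈ 0.57143)
s(A) = A*(2 + A) (s(A) = A*(A + 2) = A*(2 + A))
s(C) + r(X) = -48*(2 - 48) + 4/7 = -48*(-46) + 4/7 = 2208 + 4/7 = 15460/7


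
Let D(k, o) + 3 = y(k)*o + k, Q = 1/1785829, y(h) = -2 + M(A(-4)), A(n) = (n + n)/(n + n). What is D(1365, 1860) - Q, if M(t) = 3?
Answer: 5753941037/1785829 ≈ 3222.0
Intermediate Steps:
A(n) = 1 (A(n) = (2*n)/((2*n)) = (2*n)*(1/(2*n)) = 1)
y(h) = 1 (y(h) = -2 + 3 = 1)
Q = 1/1785829 ≈ 5.5996e-7
D(k, o) = -3 + k + o (D(k, o) = -3 + (1*o + k) = -3 + (o + k) = -3 + (k + o) = -3 + k + o)
D(1365, 1860) - Q = (-3 + 1365 + 1860) - 1*1/1785829 = 3222 - 1/1785829 = 5753941037/1785829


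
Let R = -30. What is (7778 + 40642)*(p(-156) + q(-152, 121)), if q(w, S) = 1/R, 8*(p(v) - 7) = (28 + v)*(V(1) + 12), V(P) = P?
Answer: -9734034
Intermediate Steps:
p(v) = 105/2 + 13*v/8 (p(v) = 7 + ((28 + v)*(1 + 12))/8 = 7 + ((28 + v)*13)/8 = 7 + (364 + 13*v)/8 = 7 + (91/2 + 13*v/8) = 105/2 + 13*v/8)
q(w, S) = -1/30 (q(w, S) = 1/(-30) = -1/30)
(7778 + 40642)*(p(-156) + q(-152, 121)) = (7778 + 40642)*((105/2 + (13/8)*(-156)) - 1/30) = 48420*((105/2 - 507/2) - 1/30) = 48420*(-201 - 1/30) = 48420*(-6031/30) = -9734034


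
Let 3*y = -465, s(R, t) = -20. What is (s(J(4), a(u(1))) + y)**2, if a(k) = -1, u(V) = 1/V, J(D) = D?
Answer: 30625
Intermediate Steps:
u(V) = 1/V
y = -155 (y = (1/3)*(-465) = -155)
(s(J(4), a(u(1))) + y)**2 = (-20 - 155)**2 = (-175)**2 = 30625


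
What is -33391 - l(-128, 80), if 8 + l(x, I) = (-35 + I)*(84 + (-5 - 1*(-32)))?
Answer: -38378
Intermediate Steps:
l(x, I) = -3893 + 111*I (l(x, I) = -8 + (-35 + I)*(84 + (-5 - 1*(-32))) = -8 + (-35 + I)*(84 + (-5 + 32)) = -8 + (-35 + I)*(84 + 27) = -8 + (-35 + I)*111 = -8 + (-3885 + 111*I) = -3893 + 111*I)
-33391 - l(-128, 80) = -33391 - (-3893 + 111*80) = -33391 - (-3893 + 8880) = -33391 - 1*4987 = -33391 - 4987 = -38378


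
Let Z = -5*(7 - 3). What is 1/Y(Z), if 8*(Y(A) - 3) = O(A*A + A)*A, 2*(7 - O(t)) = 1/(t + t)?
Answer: -608/8815 ≈ -0.068973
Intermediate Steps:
O(t) = 7 - 1/(4*t) (O(t) = 7 - 1/(2*(t + t)) = 7 - 1/(2*t)/2 = 7 - 1/(4*t))
Z = -20 (Z = -5*4 = -20)
Y(A) = 3 + A*(7 - 1/(4*(A + A**2)))/8 (Y(A) = 3 + ((7 - 1/(4*(A*A + A)))*A)/8 = 3 + ((7 - 1/(4*(A**2 + A)))*A)/8 = 3 + ((7 - 1/(4*(A + A**2)))*A)/8 = 3 + (A*(7 - 1/(4*(A + A**2))))/8 = 3 + A*(7 - 1/(4*(A + A**2)))/8)
1/Y(Z) = 1/((95 + 28*(-20)**2 + 124*(-20))/(32*(1 - 20))) = 1/((1/32)*(95 + 28*400 - 2480)/(-19)) = 1/((1/32)*(-1/19)*(95 + 11200 - 2480)) = 1/((1/32)*(-1/19)*8815) = 1/(-8815/608) = -608/8815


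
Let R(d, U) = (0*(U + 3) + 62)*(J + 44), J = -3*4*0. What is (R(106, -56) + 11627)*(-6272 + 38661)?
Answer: 464944095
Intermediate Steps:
J = 0 (J = -12*0 = 0)
R(d, U) = 2728 (R(d, U) = (0*(U + 3) + 62)*(0 + 44) = (0*(3 + U) + 62)*44 = (0 + 62)*44 = 62*44 = 2728)
(R(106, -56) + 11627)*(-6272 + 38661) = (2728 + 11627)*(-6272 + 38661) = 14355*32389 = 464944095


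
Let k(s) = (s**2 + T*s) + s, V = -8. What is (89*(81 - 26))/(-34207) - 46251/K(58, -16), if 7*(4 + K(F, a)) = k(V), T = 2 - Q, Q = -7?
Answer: 11074540319/1505108 ≈ 7358.0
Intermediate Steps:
T = 9 (T = 2 - 1*(-7) = 2 + 7 = 9)
k(s) = s**2 + 10*s (k(s) = (s**2 + 9*s) + s = s**2 + 10*s)
K(F, a) = -44/7 (K(F, a) = -4 + (-8*(10 - 8))/7 = -4 + (-8*2)/7 = -4 + (1/7)*(-16) = -4 - 16/7 = -44/7)
(89*(81 - 26))/(-34207) - 46251/K(58, -16) = (89*(81 - 26))/(-34207) - 46251/(-44/7) = (89*55)*(-1/34207) - 46251*(-7/44) = 4895*(-1/34207) + 323757/44 = -4895/34207 + 323757/44 = 11074540319/1505108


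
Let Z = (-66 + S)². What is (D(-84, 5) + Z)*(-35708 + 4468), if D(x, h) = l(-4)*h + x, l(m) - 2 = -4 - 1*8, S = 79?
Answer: -1093400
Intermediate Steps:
Z = 169 (Z = (-66 + 79)² = 13² = 169)
l(m) = -10 (l(m) = 2 + (-4 - 1*8) = 2 + (-4 - 8) = 2 - 12 = -10)
D(x, h) = x - 10*h (D(x, h) = -10*h + x = x - 10*h)
(D(-84, 5) + Z)*(-35708 + 4468) = ((-84 - 10*5) + 169)*(-35708 + 4468) = ((-84 - 50) + 169)*(-31240) = (-134 + 169)*(-31240) = 35*(-31240) = -1093400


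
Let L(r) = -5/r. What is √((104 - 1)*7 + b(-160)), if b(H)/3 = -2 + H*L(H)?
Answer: 10*√7 ≈ 26.458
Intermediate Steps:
b(H) = -21 (b(H) = 3*(-2 + H*(-5/H)) = 3*(-2 - 5) = 3*(-7) = -21)
√((104 - 1)*7 + b(-160)) = √((104 - 1)*7 - 21) = √(103*7 - 21) = √(721 - 21) = √700 = 10*√7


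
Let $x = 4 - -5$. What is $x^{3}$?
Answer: $729$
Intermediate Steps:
$x = 9$ ($x = 4 + 5 = 9$)
$x^{3} = 9^{3} = 729$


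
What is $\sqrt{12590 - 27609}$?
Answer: $i \sqrt{15019} \approx 122.55 i$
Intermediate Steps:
$\sqrt{12590 - 27609} = \sqrt{-15019} = i \sqrt{15019}$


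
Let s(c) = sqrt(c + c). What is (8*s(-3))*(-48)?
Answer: -384*I*sqrt(6) ≈ -940.6*I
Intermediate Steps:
s(c) = sqrt(2)*sqrt(c) (s(c) = sqrt(2*c) = sqrt(2)*sqrt(c))
(8*s(-3))*(-48) = (8*(sqrt(2)*sqrt(-3)))*(-48) = (8*(sqrt(2)*(I*sqrt(3))))*(-48) = (8*(I*sqrt(6)))*(-48) = (8*I*sqrt(6))*(-48) = -384*I*sqrt(6)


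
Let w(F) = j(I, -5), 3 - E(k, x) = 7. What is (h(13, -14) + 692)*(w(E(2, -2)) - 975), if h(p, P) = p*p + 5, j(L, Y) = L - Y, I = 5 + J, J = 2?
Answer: -833958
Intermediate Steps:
I = 7 (I = 5 + 2 = 7)
E(k, x) = -4 (E(k, x) = 3 - 1*7 = 3 - 7 = -4)
w(F) = 12 (w(F) = 7 - 1*(-5) = 7 + 5 = 12)
h(p, P) = 5 + p² (h(p, P) = p² + 5 = 5 + p²)
(h(13, -14) + 692)*(w(E(2, -2)) - 975) = ((5 + 13²) + 692)*(12 - 975) = ((5 + 169) + 692)*(-963) = (174 + 692)*(-963) = 866*(-963) = -833958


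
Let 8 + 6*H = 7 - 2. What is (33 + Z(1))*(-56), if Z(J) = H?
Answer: -1820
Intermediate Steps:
H = -½ (H = -4/3 + (7 - 2)/6 = -4/3 + (⅙)*5 = -4/3 + ⅚ = -½ ≈ -0.50000)
Z(J) = -½
(33 + Z(1))*(-56) = (33 - ½)*(-56) = (65/2)*(-56) = -1820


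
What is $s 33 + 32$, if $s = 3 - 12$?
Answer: $-265$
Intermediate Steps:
$s = -9$ ($s = 3 - 12 = -9$)
$s 33 + 32 = \left(-9\right) 33 + 32 = -297 + 32 = -265$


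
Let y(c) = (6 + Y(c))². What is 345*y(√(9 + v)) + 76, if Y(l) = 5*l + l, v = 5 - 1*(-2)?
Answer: 310576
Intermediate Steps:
v = 7 (v = 5 + 2 = 7)
Y(l) = 6*l
y(c) = (6 + 6*c)²
345*y(√(9 + v)) + 76 = 345*(36*(1 + √(9 + 7))²) + 76 = 345*(36*(1 + √16)²) + 76 = 345*(36*(1 + 4)²) + 76 = 345*(36*5²) + 76 = 345*(36*25) + 76 = 345*900 + 76 = 310500 + 76 = 310576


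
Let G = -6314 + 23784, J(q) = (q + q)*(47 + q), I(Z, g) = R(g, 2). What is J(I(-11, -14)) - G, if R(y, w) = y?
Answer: -18394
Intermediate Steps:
I(Z, g) = g
J(q) = 2*q*(47 + q) (J(q) = (2*q)*(47 + q) = 2*q*(47 + q))
G = 17470
J(I(-11, -14)) - G = 2*(-14)*(47 - 14) - 1*17470 = 2*(-14)*33 - 17470 = -924 - 17470 = -18394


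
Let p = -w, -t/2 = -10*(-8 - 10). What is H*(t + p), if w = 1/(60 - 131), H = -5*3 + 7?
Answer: 204472/71 ≈ 2879.9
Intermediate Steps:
H = -8 (H = -15 + 7 = -8)
w = -1/71 (w = 1/(-71) = -1/71 ≈ -0.014085)
t = -360 (t = -(-20)*(-8 - 10) = -(-20)*(-18) = -2*180 = -360)
p = 1/71 (p = -1*(-1/71) = 1/71 ≈ 0.014085)
H*(t + p) = -8*(-360 + 1/71) = -8*(-25559/71) = 204472/71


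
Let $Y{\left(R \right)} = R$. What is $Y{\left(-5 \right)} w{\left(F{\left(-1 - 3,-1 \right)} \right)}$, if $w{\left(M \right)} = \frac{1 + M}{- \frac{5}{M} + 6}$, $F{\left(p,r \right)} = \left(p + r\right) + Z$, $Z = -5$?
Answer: $\frac{90}{13} \approx 6.9231$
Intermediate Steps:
$F{\left(p,r \right)} = -5 + p + r$ ($F{\left(p,r \right)} = \left(p + r\right) - 5 = -5 + p + r$)
$w{\left(M \right)} = \frac{1 + M}{6 - \frac{5}{M}}$
$Y{\left(-5 \right)} w{\left(F{\left(-1 - 3,-1 \right)} \right)} = - 5 \frac{\left(-5 - 4 - 1\right) \left(1 - 10\right)}{-5 + 6 \left(-5 - 4 - 1\right)} = - 5 \left(- \frac{10 \left(1 - 10\right)}{-5 + 6 \left(-10\right)}\right) = - 5 \left(\left(-10\right) \frac{1}{-5 - 60} \left(-9\right)\right) = - 5 \left(\left(-10\right) \frac{1}{-65} \left(-9\right)\right) = - 5 \left(\left(-10\right) \left(- \frac{1}{65}\right) \left(-9\right)\right) = \left(-5\right) \left(- \frac{18}{13}\right) = \frac{90}{13}$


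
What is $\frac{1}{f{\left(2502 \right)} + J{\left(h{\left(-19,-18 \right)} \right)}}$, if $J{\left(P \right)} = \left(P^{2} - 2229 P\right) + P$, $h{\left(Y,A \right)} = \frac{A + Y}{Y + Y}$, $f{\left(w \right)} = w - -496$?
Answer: $\frac{1444}{1197913} \approx 0.0012054$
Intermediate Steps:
$f{\left(w \right)} = 496 + w$ ($f{\left(w \right)} = w + 496 = 496 + w$)
$h{\left(Y,A \right)} = \frac{A + Y}{2 Y}$
$J{\left(P \right)} = P^{2} - 2228 P$
$\frac{1}{f{\left(2502 \right)} + J{\left(h{\left(-19,-18 \right)} \right)}} = \frac{1}{\left(496 + 2502\right) + \frac{-18 - 19}{2 \left(-19\right)} \left(-2228 + \frac{-18 - 19}{2 \left(-19\right)}\right)} = \frac{1}{2998 + \frac{1}{2} \left(- \frac{1}{19}\right) \left(-37\right) \left(-2228 + \frac{1}{2} \left(- \frac{1}{19}\right) \left(-37\right)\right)} = \frac{1}{2998 + \frac{37 \left(-2228 + \frac{37}{38}\right)}{38}} = \frac{1}{2998 + \frac{37}{38} \left(- \frac{84627}{38}\right)} = \frac{1}{2998 - \frac{3131199}{1444}} = \frac{1}{\frac{1197913}{1444}} = \frac{1444}{1197913}$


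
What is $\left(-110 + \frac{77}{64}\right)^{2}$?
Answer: $\frac{48483369}{4096} \approx 11837.0$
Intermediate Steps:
$\left(-110 + \frac{77}{64}\right)^{2} = \left(- \frac{6963}{64}\right)^{2} = \frac{48483369}{4096}$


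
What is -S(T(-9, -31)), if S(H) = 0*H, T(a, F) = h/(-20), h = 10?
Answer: 0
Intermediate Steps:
T(a, F) = -1/2 (T(a, F) = 10/(-20) = 10*(-1/20) = -1/2)
S(H) = 0
-S(T(-9, -31)) = -1*0 = 0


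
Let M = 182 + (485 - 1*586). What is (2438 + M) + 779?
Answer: 3298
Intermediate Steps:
M = 81 (M = 182 + (485 - 586) = 182 - 101 = 81)
(2438 + M) + 779 = (2438 + 81) + 779 = 2519 + 779 = 3298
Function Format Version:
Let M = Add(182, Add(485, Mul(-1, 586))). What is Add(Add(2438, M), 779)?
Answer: 3298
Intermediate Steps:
M = 81 (M = Add(182, Add(485, -586)) = Add(182, -101) = 81)
Add(Add(2438, M), 779) = Add(Add(2438, 81), 779) = Add(2519, 779) = 3298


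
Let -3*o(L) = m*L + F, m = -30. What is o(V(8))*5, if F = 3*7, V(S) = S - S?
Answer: -35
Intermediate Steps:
V(S) = 0
F = 21
o(L) = -7 + 10*L (o(L) = -(-30*L + 21)/3 = -(21 - 30*L)/3 = -7 + 10*L)
o(V(8))*5 = (-7 + 10*0)*5 = (-7 + 0)*5 = -7*5 = -35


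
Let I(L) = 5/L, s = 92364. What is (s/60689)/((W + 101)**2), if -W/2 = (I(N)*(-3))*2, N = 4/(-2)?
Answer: 92364/305933249 ≈ 0.00030191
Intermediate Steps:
N = -2 (N = 4*(-1/2) = -2)
W = -30 (W = -2*(5/(-2))*(-3)*2 = -2*(5*(-1/2))*(-3)*2 = -2*(-5/2*(-3))*2 = -15*2 = -2*15 = -30)
(s/60689)/((W + 101)**2) = (92364/60689)/((-30 + 101)**2) = (92364*(1/60689))/(71**2) = (92364/60689)/5041 = (92364/60689)*(1/5041) = 92364/305933249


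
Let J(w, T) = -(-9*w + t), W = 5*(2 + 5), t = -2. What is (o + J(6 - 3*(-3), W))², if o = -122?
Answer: 225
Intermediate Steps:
W = 35 (W = 5*7 = 35)
J(w, T) = 2 + 9*w (J(w, T) = -(-9*w - 2) = -(-2 - 9*w) = 2 + 9*w)
(o + J(6 - 3*(-3), W))² = (-122 + (2 + 9*(6 - 3*(-3))))² = (-122 + (2 + 9*(6 + 9)))² = (-122 + (2 + 9*15))² = (-122 + (2 + 135))² = (-122 + 137)² = 15² = 225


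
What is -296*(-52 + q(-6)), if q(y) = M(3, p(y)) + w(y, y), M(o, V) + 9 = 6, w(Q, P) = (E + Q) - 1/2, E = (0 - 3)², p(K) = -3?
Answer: 15540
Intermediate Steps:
E = 9 (E = (-3)² = 9)
w(Q, P) = 17/2 + Q (w(Q, P) = (9 + Q) - 1/2 = (9 + Q) - 1*½ = (9 + Q) - ½ = 17/2 + Q)
M(o, V) = -3 (M(o, V) = -9 + 6 = -3)
q(y) = 11/2 + y (q(y) = -3 + (17/2 + y) = 11/2 + y)
-296*(-52 + q(-6)) = -296*(-52 + (11/2 - 6)) = -296*(-52 - ½) = -296*(-105/2) = 15540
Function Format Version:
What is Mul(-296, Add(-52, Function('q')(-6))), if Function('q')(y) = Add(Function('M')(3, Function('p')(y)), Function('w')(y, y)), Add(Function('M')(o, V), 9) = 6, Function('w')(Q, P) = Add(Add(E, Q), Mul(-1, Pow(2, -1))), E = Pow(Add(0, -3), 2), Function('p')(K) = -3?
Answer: 15540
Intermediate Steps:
E = 9 (E = Pow(-3, 2) = 9)
Function('w')(Q, P) = Add(Rational(17, 2), Q) (Function('w')(Q, P) = Add(Add(9, Q), Mul(-1, Pow(2, -1))) = Add(Add(9, Q), Mul(-1, Rational(1, 2))) = Add(Add(9, Q), Rational(-1, 2)) = Add(Rational(17, 2), Q))
Function('M')(o, V) = -3 (Function('M')(o, V) = Add(-9, 6) = -3)
Function('q')(y) = Add(Rational(11, 2), y) (Function('q')(y) = Add(-3, Add(Rational(17, 2), y)) = Add(Rational(11, 2), y))
Mul(-296, Add(-52, Function('q')(-6))) = Mul(-296, Add(-52, Add(Rational(11, 2), -6))) = Mul(-296, Add(-52, Rational(-1, 2))) = Mul(-296, Rational(-105, 2)) = 15540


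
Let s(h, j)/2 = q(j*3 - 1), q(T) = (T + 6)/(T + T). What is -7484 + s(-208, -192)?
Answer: -4317697/577 ≈ -7483.0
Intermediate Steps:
q(T) = (6 + T)/(2*T) (q(T) = (6 + T)/((2*T)) = (6 + T)*(1/(2*T)) = (6 + T)/(2*T))
s(h, j) = (5 + 3*j)/(-1 + 3*j) (s(h, j) = 2*((6 + (j*3 - 1))/(2*(j*3 - 1))) = 2*((6 + (3*j - 1))/(2*(3*j - 1))) = 2*((6 + (-1 + 3*j))/(2*(-1 + 3*j))) = 2*((5 + 3*j)/(2*(-1 + 3*j))) = (5 + 3*j)/(-1 + 3*j))
-7484 + s(-208, -192) = -7484 + (5 + 3*(-192))/(-1 + 3*(-192)) = -7484 + (5 - 576)/(-1 - 576) = -7484 - 571/(-577) = -7484 - 1/577*(-571) = -7484 + 571/577 = -4317697/577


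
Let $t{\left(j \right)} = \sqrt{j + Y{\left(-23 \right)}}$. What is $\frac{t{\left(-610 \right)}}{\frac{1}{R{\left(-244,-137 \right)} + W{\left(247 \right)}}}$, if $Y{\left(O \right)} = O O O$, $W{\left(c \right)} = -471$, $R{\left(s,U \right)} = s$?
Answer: $- 715 i \sqrt{12777} \approx - 80820.0 i$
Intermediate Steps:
$Y{\left(O \right)} = O^{3}$ ($Y{\left(O \right)} = O^{2} O = O^{3}$)
$t{\left(j \right)} = \sqrt{-12167 + j}$ ($t{\left(j \right)} = \sqrt{j + \left(-23\right)^{3}} = \sqrt{j - 12167} = \sqrt{-12167 + j}$)
$\frac{t{\left(-610 \right)}}{\frac{1}{R{\left(-244,-137 \right)} + W{\left(247 \right)}}} = \frac{\sqrt{-12167 - 610}}{\frac{1}{-244 - 471}} = \frac{\sqrt{-12777}}{\frac{1}{-715}} = \frac{i \sqrt{12777}}{- \frac{1}{715}} = i \sqrt{12777} \left(-715\right) = - 715 i \sqrt{12777}$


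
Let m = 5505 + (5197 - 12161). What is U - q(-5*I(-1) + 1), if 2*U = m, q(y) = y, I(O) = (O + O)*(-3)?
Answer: -1401/2 ≈ -700.50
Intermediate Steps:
I(O) = -6*O (I(O) = (2*O)*(-3) = -6*O)
m = -1459 (m = 5505 - 6964 = -1459)
U = -1459/2 (U = (½)*(-1459) = -1459/2 ≈ -729.50)
U - q(-5*I(-1) + 1) = -1459/2 - (-(-30)*(-1) + 1) = -1459/2 - (-5*6 + 1) = -1459/2 - (-30 + 1) = -1459/2 - 1*(-29) = -1459/2 + 29 = -1401/2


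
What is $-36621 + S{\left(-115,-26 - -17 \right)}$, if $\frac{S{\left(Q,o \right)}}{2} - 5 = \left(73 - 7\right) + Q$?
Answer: $-36709$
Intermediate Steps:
$S{\left(Q,o \right)} = 142 + 2 Q$ ($S{\left(Q,o \right)} = 10 + 2 \left(\left(73 - 7\right) + Q\right) = 10 + 2 \left(66 + Q\right) = 10 + \left(132 + 2 Q\right) = 142 + 2 Q$)
$-36621 + S{\left(-115,-26 - -17 \right)} = -36621 + \left(142 + 2 \left(-115\right)\right) = -36621 + \left(142 - 230\right) = -36621 - 88 = -36709$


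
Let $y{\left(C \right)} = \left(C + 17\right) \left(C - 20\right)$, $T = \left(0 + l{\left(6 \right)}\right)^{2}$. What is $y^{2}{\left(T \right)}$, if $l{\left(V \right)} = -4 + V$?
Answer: $112896$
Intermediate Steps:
$T = 4$ ($T = \left(0 + \left(-4 + 6\right)\right)^{2} = \left(0 + 2\right)^{2} = 2^{2} = 4$)
$y{\left(C \right)} = \left(-20 + C\right) \left(17 + C\right)$ ($y{\left(C \right)} = \left(17 + C\right) \left(-20 + C\right) = \left(-20 + C\right) \left(17 + C\right)$)
$y^{2}{\left(T \right)} = \left(-340 + 4^{2} - 12\right)^{2} = \left(-340 + 16 - 12\right)^{2} = \left(-336\right)^{2} = 112896$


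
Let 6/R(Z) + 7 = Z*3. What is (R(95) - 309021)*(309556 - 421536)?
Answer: 4809979513680/139 ≈ 3.4604e+10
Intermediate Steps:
R(Z) = 6/(-7 + 3*Z) (R(Z) = 6/(-7 + Z*3) = 6/(-7 + 3*Z))
(R(95) - 309021)*(309556 - 421536) = (6/(-7 + 3*95) - 309021)*(309556 - 421536) = (6/(-7 + 285) - 309021)*(-111980) = (6/278 - 309021)*(-111980) = (6*(1/278) - 309021)*(-111980) = (3/139 - 309021)*(-111980) = -42953916/139*(-111980) = 4809979513680/139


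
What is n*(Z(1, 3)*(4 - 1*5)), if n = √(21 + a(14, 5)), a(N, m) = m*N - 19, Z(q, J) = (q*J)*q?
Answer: -18*√2 ≈ -25.456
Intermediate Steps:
Z(q, J) = J*q² (Z(q, J) = (J*q)*q = J*q²)
a(N, m) = -19 + N*m (a(N, m) = N*m - 19 = -19 + N*m)
n = 6*√2 (n = √(21 + (-19 + 14*5)) = √(21 + (-19 + 70)) = √(21 + 51) = √72 = 6*√2 ≈ 8.4853)
n*(Z(1, 3)*(4 - 1*5)) = (6*√2)*((3*1²)*(4 - 1*5)) = (6*√2)*((3*1)*(4 - 5)) = (6*√2)*(3*(-1)) = (6*√2)*(-3) = -18*√2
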